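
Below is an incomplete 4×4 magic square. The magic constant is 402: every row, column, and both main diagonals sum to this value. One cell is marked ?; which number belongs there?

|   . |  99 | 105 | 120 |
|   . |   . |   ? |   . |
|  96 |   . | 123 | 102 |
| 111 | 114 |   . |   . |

From row 1, 402 − (99 + 105 + 120) gives (1,1) = 78.
From row 3, 402 − (96 + 123 + 102) gives (3,2) = 81.
Column 1 needs 402; the known cells sum to 285, so (2,1) = 117.
The remaining cell in column 2 is (2,2) = 402 − 294 = 108.
Using main diagonal: 78 + 108 + 123 + ? → (4,4) = 402 − 309 = 93.
From anti-diagonal, 402 − (120 + 81 + 111) gives (2,3) = 90.

90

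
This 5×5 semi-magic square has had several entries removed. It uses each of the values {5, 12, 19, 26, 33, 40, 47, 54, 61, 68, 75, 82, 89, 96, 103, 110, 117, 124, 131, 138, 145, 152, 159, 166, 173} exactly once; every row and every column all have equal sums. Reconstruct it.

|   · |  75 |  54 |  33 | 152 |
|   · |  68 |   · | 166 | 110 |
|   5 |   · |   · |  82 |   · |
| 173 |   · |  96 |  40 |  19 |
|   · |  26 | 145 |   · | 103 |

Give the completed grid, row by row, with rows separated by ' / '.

The 25 entries sum to 2225, so each line sums to 2225/5 = 445.
The remaining cell in row 1 is (1,1) = 445 − 314 = 131.
The remaining cell in row 4 is (4,2) = 445 − 328 = 117.
Column 2 needs 445; the known cells sum to 286, so (3,2) = 159.
Column 4 needs 445; the known cells sum to 321, so (5,4) = 124.
Column 5: 152 + 110 + 19 + 103 + ? = 445, so (3,5) = 61.
Row 3 needs 445; the known cells sum to 307, so (3,3) = 138.
Using row 5: 26 + 145 + 124 + 103 + ? → (5,1) = 445 − 398 = 47.
Column 1 must total 445; the given cells sum to 356, so (2,1) = 89.
The remaining cell in column 3 is (2,3) = 445 − 433 = 12.

131 75 54 33 152 / 89 68 12 166 110 / 5 159 138 82 61 / 173 117 96 40 19 / 47 26 145 124 103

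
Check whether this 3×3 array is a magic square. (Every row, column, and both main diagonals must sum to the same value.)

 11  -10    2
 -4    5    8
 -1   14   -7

No — column 2 sums to 9 but row 3 sums to 6.

Row 1: 11 + (-10) + 2 = 3.
Row 2: -4 + 5 + 8 = 9.
Row 3: -1 + 14 + (-7) = 6.
Column 1: 11 + (-4) + (-1) = 6.
Column 2: -10 + 5 + 14 = 9.
Column 3: 2 + 8 + (-7) = 3.
Main diagonal: 11 + 5 + (-7) = 9.
Anti-diagonal: 2 + 5 + (-1) = 6.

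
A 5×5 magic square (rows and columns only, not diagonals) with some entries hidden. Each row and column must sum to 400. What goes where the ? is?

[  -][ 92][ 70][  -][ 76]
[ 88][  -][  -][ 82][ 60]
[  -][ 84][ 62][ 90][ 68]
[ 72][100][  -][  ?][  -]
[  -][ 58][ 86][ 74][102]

From row 3, 400 − (84 + 62 + 90 + 68) gives (3,1) = 96.
The remaining cell in row 5 is (5,1) = 400 − 320 = 80.
Column 1 needs 400; the known cells sum to 336, so (1,1) = 64.
From column 2, 400 − (92 + 84 + 100 + 58) gives (2,2) = 66.
From column 5, 400 − (76 + 60 + 68 + 102) gives (4,5) = 94.
Row 1 must total 400; the given cells sum to 302, so (1,4) = 98.
The remaining cell in row 2 is (2,3) = 400 − 296 = 104.
The remaining cell in column 3 is (4,3) = 400 − 322 = 78.
Using column 4: 98 + 82 + 90 + 74 + ? → (4,4) = 400 − 344 = 56.

56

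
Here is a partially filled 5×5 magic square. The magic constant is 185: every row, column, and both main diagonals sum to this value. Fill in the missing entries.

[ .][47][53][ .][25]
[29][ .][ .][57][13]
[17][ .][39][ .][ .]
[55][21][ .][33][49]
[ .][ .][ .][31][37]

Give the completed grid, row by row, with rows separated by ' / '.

From row 4, 185 − (55 + 21 + 33 + 49) gives (4,3) = 27.
Column 5 needs 185; the known cells sum to 124, so (3,5) = 61.
From anti-diagonal, 185 − (25 + 57 + 39 + 21) gives (5,1) = 43.
Column 1 needs 185; the known cells sum to 144, so (1,1) = 41.
Main diagonal must total 185; the given cells sum to 150, so (2,2) = 35.
From row 1, 185 − (41 + 47 + 53 + 25) gives (1,4) = 19.
Row 2 must total 185; the given cells sum to 134, so (2,3) = 51.
From column 3, 185 − (53 + 51 + 39 + 27) gives (5,3) = 15.
Column 4: 19 + 57 + 33 + 31 + ? = 185, so (3,4) = 45.
Row 3 must total 185; the given cells sum to 162, so (3,2) = 23.
From row 5, 185 − (43 + 15 + 31 + 37) gives (5,2) = 59.

41 47 53 19 25 / 29 35 51 57 13 / 17 23 39 45 61 / 55 21 27 33 49 / 43 59 15 31 37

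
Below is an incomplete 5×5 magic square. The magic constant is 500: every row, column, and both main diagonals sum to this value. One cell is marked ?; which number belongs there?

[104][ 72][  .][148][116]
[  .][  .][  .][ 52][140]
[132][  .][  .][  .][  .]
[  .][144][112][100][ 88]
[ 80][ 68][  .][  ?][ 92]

124

Row 1 must total 500; the given cells sum to 440, so (1,3) = 60.
Using row 4: 144 + 112 + 100 + 88 + ? → (4,1) = 500 − 444 = 56.
Column 1: 104 + 132 + 56 + 80 + ? = 500, so (2,1) = 128.
Column 5: 116 + 140 + 88 + 92 + ? = 500, so (3,5) = 64.
From anti-diagonal, 500 − (116 + 52 + 144 + 80) gives (3,3) = 108.
Using main diagonal: 104 + 108 + 100 + 92 + ? → (2,2) = 500 − 404 = 96.
The remaining cell in row 2 is (2,3) = 500 − 416 = 84.
Column 2 must total 500; the given cells sum to 380, so (3,2) = 120.
Using column 3: 60 + 84 + 108 + 112 + ? → (5,3) = 500 − 364 = 136.
Row 3: 132 + 120 + 108 + 64 + ? = 500, so (3,4) = 76.
The remaining cell in row 5 is (5,4) = 500 − 376 = 124.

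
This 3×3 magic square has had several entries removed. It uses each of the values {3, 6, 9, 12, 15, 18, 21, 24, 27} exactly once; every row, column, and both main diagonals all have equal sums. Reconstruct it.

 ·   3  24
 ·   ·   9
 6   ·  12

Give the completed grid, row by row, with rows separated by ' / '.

The 9 entries sum to 135, so each line sums to 135/3 = 45.
Row 1 needs 45; the known cells sum to 27, so (1,1) = 18.
The remaining cell in row 3 is (3,2) = 45 − 18 = 27.
Column 1 must total 45; the given cells sum to 24, so (2,1) = 21.
Column 2: 3 + 27 + ? = 45, so (2,2) = 15.

18 3 24 / 21 15 9 / 6 27 12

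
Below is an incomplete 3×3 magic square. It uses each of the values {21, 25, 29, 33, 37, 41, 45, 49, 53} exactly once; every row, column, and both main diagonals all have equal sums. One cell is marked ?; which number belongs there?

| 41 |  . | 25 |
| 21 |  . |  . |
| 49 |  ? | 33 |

The 9 entries sum to 333, so each line sums to 333/3 = 111.
Row 1 must total 111; the given cells sum to 66, so (1,2) = 45.
Row 3 needs 111; the known cells sum to 82, so (3,2) = 29.

29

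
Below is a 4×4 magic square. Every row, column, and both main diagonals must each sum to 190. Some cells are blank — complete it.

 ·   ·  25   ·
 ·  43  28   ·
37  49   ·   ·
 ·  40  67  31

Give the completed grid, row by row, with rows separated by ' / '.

From row 4, 190 − (40 + 67 + 31) gives (4,1) = 52.
Using column 2: 43 + 49 + 40 + ? → (1,2) = 190 − 132 = 58.
Column 3 needs 190; the known cells sum to 120, so (3,3) = 70.
Main diagonal: 43 + 70 + 31 + ? = 190, so (1,1) = 46.
From anti-diagonal, 190 − (28 + 49 + 52) gives (1,4) = 61.
Row 3 must total 190; the given cells sum to 156, so (3,4) = 34.
From column 1, 190 − (46 + 37 + 52) gives (2,1) = 55.
Column 4 needs 190; the known cells sum to 126, so (2,4) = 64.

46 58 25 61 / 55 43 28 64 / 37 49 70 34 / 52 40 67 31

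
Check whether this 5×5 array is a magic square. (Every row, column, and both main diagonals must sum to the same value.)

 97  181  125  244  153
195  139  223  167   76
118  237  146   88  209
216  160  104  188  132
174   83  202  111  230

No — row 1 sums to 800 but column 4 sums to 798.

Row 1: 97 + 181 + 125 + 244 + 153 = 800.
Row 2: 195 + 139 + 223 + 167 + 76 = 800.
Row 3: 118 + 237 + 146 + 88 + 209 = 798.
Row 4: 216 + 160 + 104 + 188 + 132 = 800.
Row 5: 174 + 83 + 202 + 111 + 230 = 800.
Column 1: 97 + 195 + 118 + 216 + 174 = 800.
Column 2: 181 + 139 + 237 + 160 + 83 = 800.
Column 3: 125 + 223 + 146 + 104 + 202 = 800.
Column 4: 244 + 167 + 88 + 188 + 111 = 798.
Column 5: 153 + 76 + 209 + 132 + 230 = 800.
Main diagonal: 97 + 139 + 146 + 188 + 230 = 800.
Anti-diagonal: 153 + 167 + 146 + 160 + 174 = 800.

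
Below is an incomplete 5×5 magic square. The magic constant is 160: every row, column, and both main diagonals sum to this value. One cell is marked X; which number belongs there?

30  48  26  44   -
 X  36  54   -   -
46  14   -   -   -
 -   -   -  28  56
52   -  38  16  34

8

The remaining cell in row 1 is (1,5) = 160 − 148 = 12.
Row 5: 52 + 38 + 16 + 34 + ? = 160, so (5,2) = 20.
Column 2 needs 160; the known cells sum to 118, so (4,2) = 42.
Using main diagonal: 30 + 36 + 28 + 34 + ? → (3,3) = 160 − 128 = 32.
Anti-diagonal: 12 + 32 + 42 + 52 + ? = 160, so (2,4) = 22.
Using column 3: 26 + 54 + 32 + 38 + ? → (4,3) = 160 − 150 = 10.
From column 4, 160 − (44 + 22 + 28 + 16) gives (3,4) = 50.
Row 3 must total 160; the given cells sum to 142, so (3,5) = 18.
Row 4: 42 + 10 + 28 + 56 + ? = 160, so (4,1) = 24.
Column 1: 30 + 46 + 24 + 52 + ? = 160, so (2,1) = 8.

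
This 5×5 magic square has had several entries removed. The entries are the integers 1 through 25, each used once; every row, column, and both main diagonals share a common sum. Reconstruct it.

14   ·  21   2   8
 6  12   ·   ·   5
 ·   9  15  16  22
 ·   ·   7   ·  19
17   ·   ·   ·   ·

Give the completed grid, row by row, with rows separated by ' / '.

14 20 21 2 8 / 6 12 18 24 5 / 3 9 15 16 22 / 25 1 7 13 19 / 17 23 4 10 11

The entries are 1 through 25, which sum to 325, so each line sums to 325/5 = 65.
Row 1 needs 65; the known cells sum to 45, so (1,2) = 20.
Row 3 needs 65; the known cells sum to 62, so (3,1) = 3.
The remaining cell in column 1 is (4,1) = 65 − 40 = 25.
Column 5 needs 65; the known cells sum to 54, so (5,5) = 11.
The remaining cell in main diagonal is (4,4) = 65 − 52 = 13.
Row 4 needs 65; the known cells sum to 64, so (4,2) = 1.
Column 2 needs 65; the known cells sum to 42, so (5,2) = 23.
The remaining cell in anti-diagonal is (2,4) = 65 − 41 = 24.
Row 2 must total 65; the given cells sum to 47, so (2,3) = 18.
The remaining cell in column 3 is (5,3) = 65 − 61 = 4.
The remaining cell in column 4 is (5,4) = 65 − 55 = 10.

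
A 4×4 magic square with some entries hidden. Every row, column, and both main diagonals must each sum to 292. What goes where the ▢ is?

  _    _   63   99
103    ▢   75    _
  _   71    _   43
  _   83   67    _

59

Using column 3: 63 + 75 + 67 + ? → (3,3) = 292 − 205 = 87.
The remaining cell in anti-diagonal is (4,1) = 292 − 245 = 47.
Row 3 needs 292; the known cells sum to 201, so (3,1) = 91.
Row 4 must total 292; the given cells sum to 197, so (4,4) = 95.
Using column 1: 103 + 91 + 47 + ? → (1,1) = 292 − 241 = 51.
Column 4: 99 + 43 + 95 + ? = 292, so (2,4) = 55.
From main diagonal, 292 − (51 + 87 + 95) gives (2,2) = 59.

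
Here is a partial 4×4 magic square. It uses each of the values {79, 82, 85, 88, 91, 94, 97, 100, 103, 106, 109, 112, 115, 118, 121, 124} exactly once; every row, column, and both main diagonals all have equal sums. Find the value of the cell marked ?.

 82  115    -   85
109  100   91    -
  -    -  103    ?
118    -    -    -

The 16 entries sum to 1624, so each line sums to 1624/4 = 406.
Row 1 needs 406; the known cells sum to 282, so (1,3) = 124.
Using row 2: 109 + 100 + 91 + ? → (2,4) = 406 − 300 = 106.
Column 1 needs 406; the known cells sum to 309, so (3,1) = 97.
From column 3, 406 − (124 + 91 + 103) gives (4,3) = 88.
From main diagonal, 406 − (82 + 100 + 103) gives (4,4) = 121.
Using anti-diagonal: 85 + 91 + 118 + ? → (3,2) = 406 − 294 = 112.
Row 3 needs 406; the known cells sum to 312, so (3,4) = 94.

94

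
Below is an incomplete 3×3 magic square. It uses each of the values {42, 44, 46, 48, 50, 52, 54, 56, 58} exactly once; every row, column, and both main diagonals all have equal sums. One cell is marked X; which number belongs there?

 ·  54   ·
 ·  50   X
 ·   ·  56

The 9 entries sum to 450, so each line sums to 450/3 = 150.
The remaining cell in column 2 is (3,2) = 150 − 104 = 46.
Using main diagonal: 50 + 56 + ? → (1,1) = 150 − 106 = 44.
Row 1: 44 + 54 + ? = 150, so (1,3) = 52.
Using row 3: 46 + 56 + ? → (3,1) = 150 − 102 = 48.
Column 1 needs 150; the known cells sum to 92, so (2,1) = 58.
Using column 3: 52 + 56 + ? → (2,3) = 150 − 108 = 42.

42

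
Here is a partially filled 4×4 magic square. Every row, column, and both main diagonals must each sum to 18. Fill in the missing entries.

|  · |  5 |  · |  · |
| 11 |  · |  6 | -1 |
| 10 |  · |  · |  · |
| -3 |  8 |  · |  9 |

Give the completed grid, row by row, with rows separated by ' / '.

Row 2: 11 + 6 + (-1) + ? = 18, so (2,2) = 2.
Using row 4: -3 + 8 + 9 + ? → (4,3) = 18 − 14 = 4.
Using column 1: 11 + 10 + (-3) + ? → (1,1) = 18 − 18 = 0.
The remaining cell in column 2 is (3,2) = 18 − 15 = 3.
From main diagonal, 18 − (0 + 2 + 9) gives (3,3) = 7.
From anti-diagonal, 18 − (6 + 3 + (-3)) gives (1,4) = 12.
The remaining cell in row 1 is (1,3) = 18 − 17 = 1.
Using row 3: 10 + 3 + 7 + ? → (3,4) = 18 − 20 = -2.

0 5 1 12 / 11 2 6 -1 / 10 3 7 -2 / -3 8 4 9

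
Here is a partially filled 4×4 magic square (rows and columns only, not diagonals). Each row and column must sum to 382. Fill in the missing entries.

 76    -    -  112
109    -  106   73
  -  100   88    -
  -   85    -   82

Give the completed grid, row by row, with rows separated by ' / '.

From row 2, 382 − (109 + 106 + 73) gives (2,2) = 94.
Using column 2: 94 + 100 + 85 + ? → (1,2) = 382 − 279 = 103.
Column 4 must total 382; the given cells sum to 267, so (3,4) = 115.
Row 1 needs 382; the known cells sum to 291, so (1,3) = 91.
The remaining cell in row 3 is (3,1) = 382 − 303 = 79.
Column 1: 76 + 109 + 79 + ? = 382, so (4,1) = 118.
The remaining cell in column 3 is (4,3) = 382 − 285 = 97.

76 103 91 112 / 109 94 106 73 / 79 100 88 115 / 118 85 97 82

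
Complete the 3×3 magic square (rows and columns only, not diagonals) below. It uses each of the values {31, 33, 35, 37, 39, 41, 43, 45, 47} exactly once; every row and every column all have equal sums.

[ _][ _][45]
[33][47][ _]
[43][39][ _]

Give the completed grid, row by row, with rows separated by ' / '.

The 9 entries sum to 351, so each line sums to 351/3 = 117.
From row 2, 117 − (33 + 47) gives (2,3) = 37.
Row 3 needs 117; the known cells sum to 82, so (3,3) = 35.
Column 1 needs 117; the known cells sum to 76, so (1,1) = 41.
From column 2, 117 − (47 + 39) gives (1,2) = 31.

41 31 45 / 33 47 37 / 43 39 35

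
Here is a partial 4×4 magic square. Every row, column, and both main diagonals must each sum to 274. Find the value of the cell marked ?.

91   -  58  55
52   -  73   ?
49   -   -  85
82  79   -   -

88

Using row 1: 91 + 58 + 55 + ? → (1,2) = 274 − 204 = 70.
Anti-diagonal: 55 + 73 + 82 + ? = 274, so (3,2) = 64.
Row 3 must total 274; the given cells sum to 198, so (3,3) = 76.
From column 2, 274 − (70 + 64 + 79) gives (2,2) = 61.
Column 3: 58 + 73 + 76 + ? = 274, so (4,3) = 67.
Main diagonal needs 274; the known cells sum to 228, so (4,4) = 46.
Row 2: 52 + 61 + 73 + ? = 274, so (2,4) = 88.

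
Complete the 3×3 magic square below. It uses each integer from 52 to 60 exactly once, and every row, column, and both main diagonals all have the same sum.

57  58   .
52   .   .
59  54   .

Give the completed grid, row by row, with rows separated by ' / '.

57 58 53 / 52 56 60 / 59 54 55

The entries are 52 through 60, which sum to 504, so each line sums to 504/3 = 168.
The remaining cell in row 1 is (1,3) = 168 − 115 = 53.
From row 3, 168 − (59 + 54) gives (3,3) = 55.
Column 2 must total 168; the given cells sum to 112, so (2,2) = 56.
Column 3 needs 168; the known cells sum to 108, so (2,3) = 60.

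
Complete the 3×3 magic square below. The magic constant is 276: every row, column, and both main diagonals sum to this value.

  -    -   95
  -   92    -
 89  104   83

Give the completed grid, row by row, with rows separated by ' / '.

101 80 95 / 86 92 98 / 89 104 83

From column 2, 276 − (92 + 104) gives (1,2) = 80.
Column 3 needs 276; the known cells sum to 178, so (2,3) = 98.
Using main diagonal: 92 + 83 + ? → (1,1) = 276 − 175 = 101.
Using row 2: 92 + 98 + ? → (2,1) = 276 − 190 = 86.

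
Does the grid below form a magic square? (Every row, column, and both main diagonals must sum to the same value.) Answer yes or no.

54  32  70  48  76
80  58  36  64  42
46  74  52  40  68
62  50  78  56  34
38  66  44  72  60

Yes

Row 1: 54 + 32 + 70 + 48 + 76 = 280.
Row 2: 80 + 58 + 36 + 64 + 42 = 280.
Row 3: 46 + 74 + 52 + 40 + 68 = 280.
Row 4: 62 + 50 + 78 + 56 + 34 = 280.
Row 5: 38 + 66 + 44 + 72 + 60 = 280.
Column 1: 54 + 80 + 46 + 62 + 38 = 280.
Column 2: 32 + 58 + 74 + 50 + 66 = 280.
Column 3: 70 + 36 + 52 + 78 + 44 = 280.
Column 4: 48 + 64 + 40 + 56 + 72 = 280.
Column 5: 76 + 42 + 68 + 34 + 60 = 280.
Main diagonal: 54 + 58 + 52 + 56 + 60 = 280.
Anti-diagonal: 76 + 64 + 52 + 50 + 38 = 280.
All lines sum to 280.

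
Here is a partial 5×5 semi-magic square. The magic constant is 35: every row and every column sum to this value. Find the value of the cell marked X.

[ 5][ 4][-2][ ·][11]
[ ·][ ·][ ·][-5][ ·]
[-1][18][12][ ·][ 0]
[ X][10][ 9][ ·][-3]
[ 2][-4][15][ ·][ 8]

16

The remaining cell in row 1 is (1,4) = 35 − 18 = 17.
Row 3: -1 + 18 + 12 + 0 + ? = 35, so (3,4) = 6.
From row 5, 35 − (2 + (-4) + 15 + 8) gives (5,4) = 14.
From column 2, 35 − (4 + 18 + 10 + (-4)) gives (2,2) = 7.
Column 3 must total 35; the given cells sum to 34, so (2,3) = 1.
Column 4 must total 35; the given cells sum to 32, so (4,4) = 3.
Column 5: 11 + 0 + (-3) + 8 + ? = 35, so (2,5) = 19.
Row 2: 7 + 1 + (-5) + 19 + ? = 35, so (2,1) = 13.
Row 4: 10 + 9 + 3 + (-3) + ? = 35, so (4,1) = 16.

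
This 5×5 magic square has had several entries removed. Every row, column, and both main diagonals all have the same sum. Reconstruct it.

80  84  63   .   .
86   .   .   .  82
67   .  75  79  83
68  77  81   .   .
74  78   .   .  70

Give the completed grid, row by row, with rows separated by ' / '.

Column 1 is already complete: 80 + 86 + 67 + 68 + 74 = 375, so that is the magic constant.
Using row 3: 67 + 75 + 79 + 83 + ? → (3,2) = 375 − 304 = 71.
Using column 2: 84 + 71 + 77 + 78 + ? → (2,2) = 375 − 310 = 65.
Main diagonal needs 375; the known cells sum to 290, so (4,4) = 85.
Row 4: 68 + 77 + 81 + 85 + ? = 375, so (4,5) = 64.
Using column 5: 82 + 83 + 64 + 70 + ? → (1,5) = 375 − 299 = 76.
Anti-diagonal must total 375; the given cells sum to 302, so (2,4) = 73.
Row 1: 80 + 84 + 63 + 76 + ? = 375, so (1,4) = 72.
From row 2, 375 − (86 + 65 + 73 + 82) gives (2,3) = 69.
Column 3 needs 375; the known cells sum to 288, so (5,3) = 87.
Using column 4: 72 + 73 + 79 + 85 + ? → (5,4) = 375 − 309 = 66.

80 84 63 72 76 / 86 65 69 73 82 / 67 71 75 79 83 / 68 77 81 85 64 / 74 78 87 66 70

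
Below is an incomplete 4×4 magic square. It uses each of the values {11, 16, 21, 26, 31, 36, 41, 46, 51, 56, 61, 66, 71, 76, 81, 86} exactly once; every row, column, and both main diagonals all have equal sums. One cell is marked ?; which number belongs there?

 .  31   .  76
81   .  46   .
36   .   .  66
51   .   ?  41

16

The 16 entries sum to 776, so each line sums to 776/4 = 194.
Using column 1: 81 + 36 + 51 + ? → (1,1) = 194 − 168 = 26.
The remaining cell in column 4 is (2,4) = 194 − 183 = 11.
Anti-diagonal needs 194; the known cells sum to 173, so (3,2) = 21.
Row 1: 26 + 31 + 76 + ? = 194, so (1,3) = 61.
From row 2, 194 − (81 + 46 + 11) gives (2,2) = 56.
Row 3 needs 194; the known cells sum to 123, so (3,3) = 71.
Column 2 must total 194; the given cells sum to 108, so (4,2) = 86.
The remaining cell in column 3 is (4,3) = 194 − 178 = 16.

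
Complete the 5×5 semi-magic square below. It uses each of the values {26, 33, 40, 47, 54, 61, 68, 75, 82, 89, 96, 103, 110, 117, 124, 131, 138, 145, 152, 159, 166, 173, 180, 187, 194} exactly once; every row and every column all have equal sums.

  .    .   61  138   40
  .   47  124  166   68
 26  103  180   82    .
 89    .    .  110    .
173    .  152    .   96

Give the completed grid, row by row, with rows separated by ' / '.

117 194 61 138 40 / 145 47 124 166 68 / 26 103 180 82 159 / 89 131 33 110 187 / 173 75 152 54 96

The 25 entries sum to 2750, so each line sums to 2750/5 = 550.
The remaining cell in row 2 is (2,1) = 550 − 405 = 145.
From row 3, 550 − (26 + 103 + 180 + 82) gives (3,5) = 159.
The remaining cell in column 1 is (1,1) = 550 − 433 = 117.
Column 3 must total 550; the given cells sum to 517, so (4,3) = 33.
Column 4 needs 550; the known cells sum to 496, so (5,4) = 54.
The remaining cell in column 5 is (4,5) = 550 − 363 = 187.
Using row 1: 117 + 61 + 138 + 40 + ? → (1,2) = 550 − 356 = 194.
Row 4 must total 550; the given cells sum to 419, so (4,2) = 131.
Row 5 needs 550; the known cells sum to 475, so (5,2) = 75.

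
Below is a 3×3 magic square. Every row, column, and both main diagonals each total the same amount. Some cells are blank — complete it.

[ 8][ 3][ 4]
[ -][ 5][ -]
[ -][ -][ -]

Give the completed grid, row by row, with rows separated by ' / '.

8 3 4 / 1 5 9 / 6 7 2

Row 1 is already complete: 8 + 3 + 4 = 15, so that is the magic constant.
Column 2 needs 15; the known cells sum to 8, so (3,2) = 7.
Main diagonal must total 15; the given cells sum to 13, so (3,3) = 2.
The remaining cell in anti-diagonal is (3,1) = 15 − 9 = 6.
Column 1 needs 15; the known cells sum to 14, so (2,1) = 1.
Column 3: 4 + 2 + ? = 15, so (2,3) = 9.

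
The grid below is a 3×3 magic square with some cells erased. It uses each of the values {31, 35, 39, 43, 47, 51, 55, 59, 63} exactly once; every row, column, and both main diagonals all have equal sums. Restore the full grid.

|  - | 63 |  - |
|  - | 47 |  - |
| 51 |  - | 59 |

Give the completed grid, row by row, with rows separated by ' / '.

The 9 entries sum to 423, so each line sums to 423/3 = 141.
From row 3, 141 − (51 + 59) gives (3,2) = 31.
From main diagonal, 141 − (47 + 59) gives (1,1) = 35.
From anti-diagonal, 141 − (47 + 51) gives (1,3) = 43.
Column 1 must total 141; the given cells sum to 86, so (2,1) = 55.
Column 3 must total 141; the given cells sum to 102, so (2,3) = 39.

35 63 43 / 55 47 39 / 51 31 59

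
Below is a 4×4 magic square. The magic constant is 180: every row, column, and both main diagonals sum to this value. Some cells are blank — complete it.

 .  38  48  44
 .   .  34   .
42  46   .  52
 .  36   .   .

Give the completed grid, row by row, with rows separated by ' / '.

50 38 48 44 / 32 60 34 54 / 42 46 40 52 / 56 36 58 30

Row 1: 38 + 48 + 44 + ? = 180, so (1,1) = 50.
Row 3 must total 180; the given cells sum to 140, so (3,3) = 40.
Column 2: 38 + 46 + 36 + ? = 180, so (2,2) = 60.
Column 3 must total 180; the given cells sum to 122, so (4,3) = 58.
Main diagonal must total 180; the given cells sum to 150, so (4,4) = 30.
Anti-diagonal needs 180; the known cells sum to 124, so (4,1) = 56.
Using column 1: 50 + 42 + 56 + ? → (2,1) = 180 − 148 = 32.
Column 4 must total 180; the given cells sum to 126, so (2,4) = 54.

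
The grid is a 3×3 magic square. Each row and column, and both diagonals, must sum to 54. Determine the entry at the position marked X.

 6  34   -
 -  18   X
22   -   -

10

Row 1 needs 54; the known cells sum to 40, so (1,3) = 14.
Column 1: 6 + 22 + ? = 54, so (2,1) = 26.
Column 2 must total 54; the given cells sum to 52, so (3,2) = 2.
The remaining cell in main diagonal is (3,3) = 54 − 24 = 30.
The remaining cell in row 2 is (2,3) = 54 − 44 = 10.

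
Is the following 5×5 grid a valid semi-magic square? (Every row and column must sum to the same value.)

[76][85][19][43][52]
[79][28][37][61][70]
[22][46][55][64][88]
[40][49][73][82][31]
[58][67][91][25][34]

Row 1: 76 + 85 + 19 + 43 + 52 = 275.
Row 2: 79 + 28 + 37 + 61 + 70 = 275.
Row 3: 22 + 46 + 55 + 64 + 88 = 275.
Row 4: 40 + 49 + 73 + 82 + 31 = 275.
Row 5: 58 + 67 + 91 + 25 + 34 = 275.
Column 1: 76 + 79 + 22 + 40 + 58 = 275.
Column 2: 85 + 28 + 46 + 49 + 67 = 275.
Column 3: 19 + 37 + 55 + 73 + 91 = 275.
Column 4: 43 + 61 + 64 + 82 + 25 = 275.
Column 5: 52 + 70 + 88 + 31 + 34 = 275.
All lines sum to 275.

Yes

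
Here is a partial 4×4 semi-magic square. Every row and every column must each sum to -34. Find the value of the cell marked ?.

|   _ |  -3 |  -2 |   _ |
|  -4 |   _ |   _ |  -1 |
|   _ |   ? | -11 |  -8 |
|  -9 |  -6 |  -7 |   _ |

-10

Row 4 must total -34; the given cells sum to -22, so (4,4) = -12.
Column 3 needs -34; the known cells sum to -20, so (2,3) = -14.
Column 4 needs -34; the known cells sum to -21, so (1,4) = -13.
From row 1, -34 − (-3 + (-2) + (-13)) gives (1,1) = -16.
Row 2: -4 + (-14) + (-1) + ? = -34, so (2,2) = -15.
Column 1 must total -34; the given cells sum to -29, so (3,1) = -5.
Column 2 needs -34; the known cells sum to -24, so (3,2) = -10.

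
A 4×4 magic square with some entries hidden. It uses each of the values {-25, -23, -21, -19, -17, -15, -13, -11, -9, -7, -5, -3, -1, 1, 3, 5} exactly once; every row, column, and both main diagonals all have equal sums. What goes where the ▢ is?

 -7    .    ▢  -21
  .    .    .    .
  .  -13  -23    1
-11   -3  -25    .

3

The 16 entries sum to -160, so each line sums to -160/4 = -40.
Row 3 needs -40; the known cells sum to -35, so (3,1) = -5.
Row 4 needs -40; the known cells sum to -39, so (4,4) = -1.
Column 1: -7 + (-5) + (-11) + ? = -40, so (2,1) = -17.
From column 4, -40 − (-21 + 1 + (-1)) gives (2,4) = -19.
Main diagonal: -7 + (-23) + (-1) + ? = -40, so (2,2) = -9.
Using anti-diagonal: -21 + (-13) + (-11) + ? → (2,3) = -40 − (-45) = 5.
The remaining cell in column 2 is (1,2) = -40 − (-25) = -15.
Using column 3: 5 + (-23) + (-25) + ? → (1,3) = -40 − (-43) = 3.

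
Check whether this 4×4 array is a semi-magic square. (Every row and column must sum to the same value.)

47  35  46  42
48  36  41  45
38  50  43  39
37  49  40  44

Row 1: 47 + 35 + 46 + 42 = 170.
Row 2: 48 + 36 + 41 + 45 = 170.
Row 3: 38 + 50 + 43 + 39 = 170.
Row 4: 37 + 49 + 40 + 44 = 170.
Column 1: 47 + 48 + 38 + 37 = 170.
Column 2: 35 + 36 + 50 + 49 = 170.
Column 3: 46 + 41 + 43 + 40 = 170.
Column 4: 42 + 45 + 39 + 44 = 170.
All lines sum to 170.

Yes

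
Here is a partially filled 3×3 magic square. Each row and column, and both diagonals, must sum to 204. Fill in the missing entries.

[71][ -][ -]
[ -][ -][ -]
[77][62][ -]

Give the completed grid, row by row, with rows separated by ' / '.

71 74 59 / 56 68 80 / 77 62 65

Using row 3: 77 + 62 + ? → (3,3) = 204 − 139 = 65.
Column 1 needs 204; the known cells sum to 148, so (2,1) = 56.
The remaining cell in main diagonal is (2,2) = 204 − 136 = 68.
Anti-diagonal: 68 + 77 + ? = 204, so (1,3) = 59.
Row 1: 71 + 59 + ? = 204, so (1,2) = 74.
From row 2, 204 − (56 + 68) gives (2,3) = 80.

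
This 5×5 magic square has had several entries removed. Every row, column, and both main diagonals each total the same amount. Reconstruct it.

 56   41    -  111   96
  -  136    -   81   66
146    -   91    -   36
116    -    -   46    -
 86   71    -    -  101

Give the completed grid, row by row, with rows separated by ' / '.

Main diagonal is already complete: 56 + 136 + 91 + 46 + 101 = 430, so that is the magic constant.
From row 1, 430 − (56 + 41 + 111 + 96) gives (1,3) = 126.
Column 1: 56 + 146 + 116 + 86 + ? = 430, so (2,1) = 26.
The remaining cell in column 5 is (4,5) = 430 − 299 = 131.
Anti-diagonal must total 430; the given cells sum to 354, so (4,2) = 76.
Using row 2: 26 + 136 + 81 + 66 + ? → (2,3) = 430 − 309 = 121.
Row 4 must total 430; the given cells sum to 369, so (4,3) = 61.
Column 2 needs 430; the known cells sum to 324, so (3,2) = 106.
Column 3 needs 430; the known cells sum to 399, so (5,3) = 31.
Row 3 needs 430; the known cells sum to 379, so (3,4) = 51.
Using row 5: 86 + 71 + 31 + 101 + ? → (5,4) = 430 − 289 = 141.

56 41 126 111 96 / 26 136 121 81 66 / 146 106 91 51 36 / 116 76 61 46 131 / 86 71 31 141 101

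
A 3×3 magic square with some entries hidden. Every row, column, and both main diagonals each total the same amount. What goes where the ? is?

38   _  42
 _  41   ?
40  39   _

Anti-diagonal is complete and sums to 123; that is the magic constant.
The remaining cell in row 1 is (1,2) = 123 − 80 = 43.
Row 3 needs 123; the known cells sum to 79, so (3,3) = 44.
The remaining cell in column 1 is (2,1) = 123 − 78 = 45.
Column 3 needs 123; the known cells sum to 86, so (2,3) = 37.

37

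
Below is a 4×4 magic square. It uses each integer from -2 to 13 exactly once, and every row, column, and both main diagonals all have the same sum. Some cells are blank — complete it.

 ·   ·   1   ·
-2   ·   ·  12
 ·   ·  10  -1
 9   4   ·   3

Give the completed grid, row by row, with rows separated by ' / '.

2 11 1 8 / -2 7 5 12 / 13 0 10 -1 / 9 4 6 3

The entries are -2 through 13, which sum to 88, so each line sums to 88/4 = 22.
Row 4 must total 22; the given cells sum to 16, so (4,3) = 6.
Column 3 must total 22; the given cells sum to 17, so (2,3) = 5.
Using column 4: 12 + (-1) + 3 + ? → (1,4) = 22 − 14 = 8.
Anti-diagonal must total 22; the given cells sum to 22, so (3,2) = 0.
Row 2 needs 22; the known cells sum to 15, so (2,2) = 7.
Row 3 needs 22; the known cells sum to 9, so (3,1) = 13.
Column 1: -2 + 13 + 9 + ? = 22, so (1,1) = 2.
Using column 2: 7 + 0 + 4 + ? → (1,2) = 22 − 11 = 11.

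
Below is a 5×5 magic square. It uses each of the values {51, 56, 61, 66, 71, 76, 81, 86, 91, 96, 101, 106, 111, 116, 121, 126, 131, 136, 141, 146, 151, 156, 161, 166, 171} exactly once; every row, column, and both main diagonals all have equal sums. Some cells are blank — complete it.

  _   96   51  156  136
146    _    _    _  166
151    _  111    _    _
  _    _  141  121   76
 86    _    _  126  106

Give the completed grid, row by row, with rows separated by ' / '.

116 96 51 156 136 / 146 101 81 61 166 / 151 131 111 91 71 / 56 161 141 121 76 / 86 66 171 126 106

The 25 entries sum to 2775, so each line sums to 2775/5 = 555.
Row 1: 96 + 51 + 156 + 136 + ? = 555, so (1,1) = 116.
Column 1 needs 555; the known cells sum to 499, so (4,1) = 56.
Column 5 needs 555; the known cells sum to 484, so (3,5) = 71.
The remaining cell in main diagonal is (2,2) = 555 − 454 = 101.
Row 4 needs 555; the known cells sum to 394, so (4,2) = 161.
Anti-diagonal needs 555; the known cells sum to 494, so (2,4) = 61.
Using row 2: 146 + 101 + 61 + 166 + ? → (2,3) = 555 − 474 = 81.
From column 3, 555 − (51 + 81 + 111 + 141) gives (5,3) = 171.
Column 4: 156 + 61 + 121 + 126 + ? = 555, so (3,4) = 91.
Row 3: 151 + 111 + 91 + 71 + ? = 555, so (3,2) = 131.
Row 5 must total 555; the given cells sum to 489, so (5,2) = 66.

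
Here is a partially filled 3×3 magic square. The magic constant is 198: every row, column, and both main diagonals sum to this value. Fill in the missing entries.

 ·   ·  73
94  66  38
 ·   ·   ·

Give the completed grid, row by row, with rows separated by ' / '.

Using column 3: 73 + 38 + ? → (3,3) = 198 − 111 = 87.
Main diagonal: 66 + 87 + ? = 198, so (1,1) = 45.
Anti-diagonal: 73 + 66 + ? = 198, so (3,1) = 59.
The remaining cell in row 1 is (1,2) = 198 − 118 = 80.
Using row 3: 59 + 87 + ? → (3,2) = 198 − 146 = 52.

45 80 73 / 94 66 38 / 59 52 87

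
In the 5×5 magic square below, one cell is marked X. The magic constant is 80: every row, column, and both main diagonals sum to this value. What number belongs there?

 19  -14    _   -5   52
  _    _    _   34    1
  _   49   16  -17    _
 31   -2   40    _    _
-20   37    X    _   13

Row 1 must total 80; the given cells sum to 52, so (1,3) = 28.
From column 2, 80 − (-14 + 49 + (-2) + 37) gives (2,2) = 10.
The remaining cell in main diagonal is (4,4) = 80 − 58 = 22.
Using row 4: 31 + (-2) + 40 + 22 + ? → (4,5) = 80 − 91 = -11.
Column 4: -5 + 34 + (-17) + 22 + ? = 80, so (5,4) = 46.
The remaining cell in column 5 is (3,5) = 80 − 55 = 25.
From row 3, 80 − (49 + 16 + (-17) + 25) gives (3,1) = 7.
From row 5, 80 − (-20 + 37 + 46 + 13) gives (5,3) = 4.

4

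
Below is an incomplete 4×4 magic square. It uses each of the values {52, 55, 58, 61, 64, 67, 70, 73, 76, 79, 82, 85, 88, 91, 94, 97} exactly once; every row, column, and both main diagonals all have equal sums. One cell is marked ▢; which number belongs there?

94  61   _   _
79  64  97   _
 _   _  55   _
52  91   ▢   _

The 16 entries sum to 1192, so each line sums to 1192/4 = 298.
Using row 2: 79 + 64 + 97 + ? → (2,4) = 298 − 240 = 58.
From column 1, 298 − (94 + 79 + 52) gives (3,1) = 73.
Column 2 needs 298; the known cells sum to 216, so (3,2) = 82.
Using main diagonal: 94 + 64 + 55 + ? → (4,4) = 298 − 213 = 85.
Using anti-diagonal: 97 + 82 + 52 + ? → (1,4) = 298 − 231 = 67.
From row 1, 298 − (94 + 61 + 67) gives (1,3) = 76.
From row 3, 298 − (73 + 82 + 55) gives (3,4) = 88.
The remaining cell in row 4 is (4,3) = 298 − 228 = 70.

70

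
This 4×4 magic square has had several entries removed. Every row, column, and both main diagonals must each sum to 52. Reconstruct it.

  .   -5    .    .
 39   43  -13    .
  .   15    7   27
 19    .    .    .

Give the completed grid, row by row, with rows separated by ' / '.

Row 2: 39 + 43 + (-13) + ? = 52, so (2,4) = -17.
From row 3, 52 − (15 + 7 + 27) gives (3,1) = 3.
The remaining cell in column 1 is (1,1) = 52 − 61 = -9.
The remaining cell in column 2 is (4,2) = 52 − 53 = -1.
From main diagonal, 52 − (-9 + 43 + 7) gives (4,4) = 11.
The remaining cell in anti-diagonal is (1,4) = 52 − 21 = 31.
Using row 1: -9 + (-5) + 31 + ? → (1,3) = 52 − 17 = 35.
From row 4, 52 − (19 + (-1) + 11) gives (4,3) = 23.

-9 -5 35 31 / 39 43 -13 -17 / 3 15 7 27 / 19 -1 23 11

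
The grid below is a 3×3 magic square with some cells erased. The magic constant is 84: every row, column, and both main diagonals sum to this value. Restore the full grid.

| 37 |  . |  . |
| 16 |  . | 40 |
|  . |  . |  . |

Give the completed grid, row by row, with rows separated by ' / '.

From row 2, 84 − (16 + 40) gives (2,2) = 28.
Column 1 needs 84; the known cells sum to 53, so (3,1) = 31.
Main diagonal needs 84; the known cells sum to 65, so (3,3) = 19.
Anti-diagonal needs 84; the known cells sum to 59, so (1,3) = 25.
Row 1 must total 84; the given cells sum to 62, so (1,2) = 22.
Row 3: 31 + 19 + ? = 84, so (3,2) = 34.

37 22 25 / 16 28 40 / 31 34 19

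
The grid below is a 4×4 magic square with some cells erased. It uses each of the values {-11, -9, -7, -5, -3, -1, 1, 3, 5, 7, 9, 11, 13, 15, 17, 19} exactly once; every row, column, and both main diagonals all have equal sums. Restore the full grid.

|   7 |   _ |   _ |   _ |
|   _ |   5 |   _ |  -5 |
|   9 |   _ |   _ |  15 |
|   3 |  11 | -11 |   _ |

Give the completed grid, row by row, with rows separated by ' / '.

7 -1 17 -7 / -3 5 19 -5 / 9 1 -9 15 / 3 11 -11 13

The 16 entries sum to 64, so each line sums to 64/4 = 16.
Row 4: 3 + 11 + (-11) + ? = 16, so (4,4) = 13.
Column 1 must total 16; the given cells sum to 19, so (2,1) = -3.
Column 4 must total 16; the given cells sum to 23, so (1,4) = -7.
Main diagonal: 7 + 5 + 13 + ? = 16, so (3,3) = -9.
Row 2: -3 + 5 + (-5) + ? = 16, so (2,3) = 19.
The remaining cell in row 3 is (3,2) = 16 − 15 = 1.
The remaining cell in column 2 is (1,2) = 16 − 17 = -1.
Using column 3: 19 + (-9) + (-11) + ? → (1,3) = 16 − (-1) = 17.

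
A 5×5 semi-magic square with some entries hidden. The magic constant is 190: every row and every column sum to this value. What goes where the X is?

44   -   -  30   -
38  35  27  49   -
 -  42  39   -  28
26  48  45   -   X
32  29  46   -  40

Row 2: 38 + 35 + 27 + 49 + ? = 190, so (2,5) = 41.
Row 5: 32 + 29 + 46 + 40 + ? = 190, so (5,4) = 43.
Column 1: 44 + 38 + 26 + 32 + ? = 190, so (3,1) = 50.
From column 2, 190 − (35 + 42 + 48 + 29) gives (1,2) = 36.
From column 3, 190 − (27 + 39 + 45 + 46) gives (1,3) = 33.
Row 1: 44 + 36 + 33 + 30 + ? = 190, so (1,5) = 47.
Row 3 needs 190; the known cells sum to 159, so (3,4) = 31.
Column 4 needs 190; the known cells sum to 153, so (4,4) = 37.
Column 5 must total 190; the given cells sum to 156, so (4,5) = 34.

34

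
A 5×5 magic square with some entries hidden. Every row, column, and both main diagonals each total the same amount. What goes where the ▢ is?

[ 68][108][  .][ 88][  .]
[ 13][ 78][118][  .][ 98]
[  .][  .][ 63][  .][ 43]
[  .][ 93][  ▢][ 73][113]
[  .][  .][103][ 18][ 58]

Main diagonal is complete and sums to 340; that is the magic constant.
Using row 2: 13 + 78 + 118 + 98 + ? → (2,4) = 340 − 307 = 33.
The remaining cell in column 4 is (3,4) = 340 − 212 = 128.
From column 5, 340 − (98 + 43 + 113 + 58) gives (1,5) = 28.
Anti-diagonal needs 340; the known cells sum to 217, so (5,1) = 123.
Row 1 must total 340; the given cells sum to 292, so (1,3) = 48.
Row 5 needs 340; the known cells sum to 302, so (5,2) = 38.
Column 2 must total 340; the given cells sum to 317, so (3,2) = 23.
Using column 3: 48 + 118 + 63 + 103 + ? → (4,3) = 340 − 332 = 8.

8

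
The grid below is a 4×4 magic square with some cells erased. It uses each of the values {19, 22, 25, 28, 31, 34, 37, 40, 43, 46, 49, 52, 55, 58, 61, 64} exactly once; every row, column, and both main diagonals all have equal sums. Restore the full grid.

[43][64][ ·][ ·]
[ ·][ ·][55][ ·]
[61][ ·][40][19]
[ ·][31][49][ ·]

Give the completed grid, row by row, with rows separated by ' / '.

43 64 22 37 / 34 25 55 52 / 61 46 40 19 / 28 31 49 58

The 16 entries sum to 664, so each line sums to 664/4 = 166.
Row 3 must total 166; the given cells sum to 120, so (3,2) = 46.
Column 2 needs 166; the known cells sum to 141, so (2,2) = 25.
Column 3: 55 + 40 + 49 + ? = 166, so (1,3) = 22.
Using main diagonal: 43 + 25 + 40 + ? → (4,4) = 166 − 108 = 58.
Using row 1: 43 + 64 + 22 + ? → (1,4) = 166 − 129 = 37.
Using row 4: 31 + 49 + 58 + ? → (4,1) = 166 − 138 = 28.
Using column 1: 43 + 61 + 28 + ? → (2,1) = 166 − 132 = 34.
The remaining cell in column 4 is (2,4) = 166 − 114 = 52.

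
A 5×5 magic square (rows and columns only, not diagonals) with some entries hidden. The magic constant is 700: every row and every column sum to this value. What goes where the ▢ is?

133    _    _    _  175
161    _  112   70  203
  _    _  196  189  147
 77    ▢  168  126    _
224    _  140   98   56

The remaining cell in row 2 is (2,2) = 700 − 546 = 154.
The remaining cell in row 5 is (5,2) = 700 − 518 = 182.
Column 1 needs 700; the known cells sum to 595, so (3,1) = 105.
The remaining cell in column 3 is (1,3) = 700 − 616 = 84.
From column 4, 700 − (70 + 189 + 126 + 98) gives (1,4) = 217.
From column 5, 700 − (175 + 203 + 147 + 56) gives (4,5) = 119.
Row 1: 133 + 84 + 217 + 175 + ? = 700, so (1,2) = 91.
Row 3: 105 + 196 + 189 + 147 + ? = 700, so (3,2) = 63.
Row 4 needs 700; the known cells sum to 490, so (4,2) = 210.

210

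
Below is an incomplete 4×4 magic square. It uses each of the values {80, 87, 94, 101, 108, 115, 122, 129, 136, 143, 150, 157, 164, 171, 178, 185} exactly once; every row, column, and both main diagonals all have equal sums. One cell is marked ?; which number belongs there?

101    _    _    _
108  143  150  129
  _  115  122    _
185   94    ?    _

87

The 16 entries sum to 2120, so each line sums to 2120/4 = 530.
Column 1: 101 + 108 + 185 + ? = 530, so (3,1) = 136.
The remaining cell in column 2 is (1,2) = 530 − 352 = 178.
Using main diagonal: 101 + 143 + 122 + ? → (4,4) = 530 − 366 = 164.
Using anti-diagonal: 150 + 115 + 185 + ? → (1,4) = 530 − 450 = 80.
Row 1 must total 530; the given cells sum to 359, so (1,3) = 171.
The remaining cell in row 3 is (3,4) = 530 − 373 = 157.
Row 4 needs 530; the known cells sum to 443, so (4,3) = 87.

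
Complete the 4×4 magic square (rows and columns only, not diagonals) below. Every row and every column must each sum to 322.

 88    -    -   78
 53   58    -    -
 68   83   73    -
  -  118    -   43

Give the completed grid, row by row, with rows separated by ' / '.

Row 3 must total 322; the given cells sum to 224, so (3,4) = 98.
Column 1: 88 + 53 + 68 + ? = 322, so (4,1) = 113.
Column 2: 58 + 83 + 118 + ? = 322, so (1,2) = 63.
Column 4 must total 322; the given cells sum to 219, so (2,4) = 103.
Row 1 needs 322; the known cells sum to 229, so (1,3) = 93.
Using row 2: 53 + 58 + 103 + ? → (2,3) = 322 − 214 = 108.
Using row 4: 113 + 118 + 43 + ? → (4,3) = 322 − 274 = 48.

88 63 93 78 / 53 58 108 103 / 68 83 73 98 / 113 118 48 43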